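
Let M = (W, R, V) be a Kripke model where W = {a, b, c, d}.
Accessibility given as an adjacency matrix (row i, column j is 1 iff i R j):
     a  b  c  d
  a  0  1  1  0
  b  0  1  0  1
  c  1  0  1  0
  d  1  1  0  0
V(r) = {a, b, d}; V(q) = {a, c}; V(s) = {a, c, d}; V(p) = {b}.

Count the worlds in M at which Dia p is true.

Let φ = Dia p. Evaluate φ at each world:
  a (successors {b, c}): φ is true.
  b (successors {b, d}): φ is true.
  c (successors {a, c}): φ is false.
  d (successors {a, b}): φ is true.
For instance, at b:
  At b: Dia p requires p at some successor in {b, d}.
    p holds at b, so Dia p is true at b.
Satisfying worlds: {a, b, d}

3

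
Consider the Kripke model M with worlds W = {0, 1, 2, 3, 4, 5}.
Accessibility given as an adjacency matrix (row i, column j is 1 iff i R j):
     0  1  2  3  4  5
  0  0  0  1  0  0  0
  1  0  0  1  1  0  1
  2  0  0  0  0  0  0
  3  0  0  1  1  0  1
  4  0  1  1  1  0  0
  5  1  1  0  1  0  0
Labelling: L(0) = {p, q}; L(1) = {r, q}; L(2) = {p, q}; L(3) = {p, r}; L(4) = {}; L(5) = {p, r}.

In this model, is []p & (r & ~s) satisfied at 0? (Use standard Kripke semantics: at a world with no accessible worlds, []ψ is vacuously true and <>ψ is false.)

Recall that []ψ holds at a world iff ψ holds at every accessible world, and <>ψ holds iff ψ holds at some accessible world.
At 0: []p is true, r & ~s is false, so []p & (r & ~s) is false.
  At 0: []p requires p at every successor {2}.
    At 2: p is true.
  So []p is true at 0.

No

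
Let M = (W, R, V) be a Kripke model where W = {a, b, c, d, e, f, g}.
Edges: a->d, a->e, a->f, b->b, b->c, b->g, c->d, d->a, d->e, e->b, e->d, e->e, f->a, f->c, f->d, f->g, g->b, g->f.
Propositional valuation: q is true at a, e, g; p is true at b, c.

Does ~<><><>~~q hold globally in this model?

No

Let φ = ~<><><>~~q. Evaluate φ at each world:
  a (successors {d, e, f}): φ is false.
  b (successors {b, c, g}): φ is false.
  c (successors {d}): φ is false.
  d (successors {a, e}): φ is false.
  e (successors {b, d, e}): φ is false.
  f (successors {a, c, d, g}): φ is false.
  g (successors {b, f}): φ is false.
Detail at a (counterexample):
  At a: <><><>~~q is true, so ~<><><>~~q is false.
    At a: <><><>~~q requires <><>~~q at some successor in {d, e, f}.
      <><>~~q holds at d, so <><><>~~q is true at a.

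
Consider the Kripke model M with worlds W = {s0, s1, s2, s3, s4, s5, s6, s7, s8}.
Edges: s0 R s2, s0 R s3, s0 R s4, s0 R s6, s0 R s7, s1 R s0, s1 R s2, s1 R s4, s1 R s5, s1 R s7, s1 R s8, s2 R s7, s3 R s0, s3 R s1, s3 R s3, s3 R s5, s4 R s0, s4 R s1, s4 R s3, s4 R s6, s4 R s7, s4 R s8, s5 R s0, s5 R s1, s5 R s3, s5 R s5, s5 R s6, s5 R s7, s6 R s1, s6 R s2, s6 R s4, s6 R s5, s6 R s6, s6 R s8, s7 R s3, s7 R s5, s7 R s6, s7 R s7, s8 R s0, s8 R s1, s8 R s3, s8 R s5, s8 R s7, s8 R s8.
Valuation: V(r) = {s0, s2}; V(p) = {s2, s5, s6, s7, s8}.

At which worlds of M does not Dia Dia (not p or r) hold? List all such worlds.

Recall that Dia ψ holds at a world iff ψ holds at some accessible world.
Let φ = not Dia Dia (not p or r). Evaluate φ at each world:
  s0 (successors {s2, s3, s4, s6, s7}): φ is false.
  s1 (successors {s0, s2, s4, s5, s7, s8}): φ is false.
  s2 (successors {s7}): φ is false.
  s3 (successors {s0, s1, s3, s5}): φ is false.
  s4 (successors {s0, s1, s3, s6, s7, s8}): φ is false.
  s5 (successors {s0, s1, s3, s5, s6, s7}): φ is false.
  s6 (successors {s1, s2, s4, s5, s6, s8}): φ is false.
  s7 (successors {s3, s5, s6, s7}): φ is false.
  s8 (successors {s0, s1, s3, s5, s7, s8}): φ is false.
For instance, at s0:
  At s0: Dia Dia (not p or r) is true, so not Dia Dia (not p or r) is false.
    At s0: Dia Dia (not p or r) requires Dia (not p or r) at some successor in {s2, s3, s4, s6, s7}.
      Dia (not p or r) holds at s3, so Dia Dia (not p or r) is true at s0.
Satisfying worlds: none.

none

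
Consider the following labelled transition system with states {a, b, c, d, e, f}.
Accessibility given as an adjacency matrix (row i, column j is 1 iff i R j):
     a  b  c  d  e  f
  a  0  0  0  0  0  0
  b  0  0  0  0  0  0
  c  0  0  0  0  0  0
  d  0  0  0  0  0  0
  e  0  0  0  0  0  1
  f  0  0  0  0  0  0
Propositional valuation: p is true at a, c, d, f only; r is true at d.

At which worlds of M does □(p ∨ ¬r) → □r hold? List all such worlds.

Recall that □ψ holds at a world iff ψ holds at every accessible world, and ◇ψ holds iff ψ holds at some accessible world.
Let φ = □(p ∨ ¬r) → □r. Evaluate φ at each world:
  a (successors ∅): φ is true.
  b (successors ∅): φ is true.
  c (successors ∅): φ is true.
  d (successors ∅): φ is true.
  e (successors {f}): φ is false.
  f (successors ∅): φ is true.
For instance, at e:
  At e: □(p ∨ ¬r) is true, □r is false, so □(p ∨ ¬r) → □r is false.
    At e: □(p ∨ ¬r) requires p ∨ ¬r at every successor {f}.
      At f: p ∨ ¬r is true.
    So □(p ∨ ¬r) is true at e.
    At e: □r requires r at every successor {f}.
      r fails at f, so □r is false at e.
Satisfying worlds: {a, b, c, d, f}

a, b, c, d, f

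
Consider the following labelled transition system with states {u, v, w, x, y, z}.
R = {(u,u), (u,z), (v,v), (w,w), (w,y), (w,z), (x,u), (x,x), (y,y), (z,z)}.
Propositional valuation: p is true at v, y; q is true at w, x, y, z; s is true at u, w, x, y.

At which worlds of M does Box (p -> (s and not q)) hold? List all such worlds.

u, x, z

Let φ = Box (p -> (s and not q)). Evaluate φ at each world:
  u (successors {u, z}): φ is true.
  v (successors {v}): φ is false.
  w (successors {w, y, z}): φ is false.
  x (successors {u, x}): φ is true.
  y (successors {y}): φ is false.
  z (successors {z}): φ is true.
For instance, at u:
  At u: Box (p -> (s and not q)) requires p -> (s and not q) at every successor {u, z}.
    At u: p -> (s and not q) is true.
    At z: p -> (s and not q) is true.
  So Box (p -> (s and not q)) is true at u.
Satisfying worlds: {u, x, z}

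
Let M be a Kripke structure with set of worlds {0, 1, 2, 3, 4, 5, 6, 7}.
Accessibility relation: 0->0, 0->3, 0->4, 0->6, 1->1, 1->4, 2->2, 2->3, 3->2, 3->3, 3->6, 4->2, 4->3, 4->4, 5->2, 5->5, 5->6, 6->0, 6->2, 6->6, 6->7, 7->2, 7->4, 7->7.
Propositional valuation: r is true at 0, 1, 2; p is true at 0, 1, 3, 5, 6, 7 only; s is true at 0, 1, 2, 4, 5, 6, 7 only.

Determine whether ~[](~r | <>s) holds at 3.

No

At 3: [](~r | <>s) is true, so ~[](~r | <>s) is false.
  At 3: [](~r | <>s) requires ~r | <>s at every successor {2, 3, 6}.
      At 2: ~r is false, <>s is true, so ~r | <>s is true.
      At 3: ~r is true, <>s is true, so ~r | <>s is true.
      At 6: ~r is true, <>s is true, so ~r | <>s is true.
  So [](~r | <>s) is true at 3.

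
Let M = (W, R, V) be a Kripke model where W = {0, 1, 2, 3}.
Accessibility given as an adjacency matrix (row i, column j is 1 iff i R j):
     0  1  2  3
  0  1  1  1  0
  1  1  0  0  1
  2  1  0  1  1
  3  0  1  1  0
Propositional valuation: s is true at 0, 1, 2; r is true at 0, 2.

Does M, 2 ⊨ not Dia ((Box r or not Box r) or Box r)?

Recall that Box ψ holds at a world iff ψ holds at every accessible world, and Dia ψ holds iff ψ holds at some accessible world.
At 2: Dia ((Box r or not Box r) or Box r) is true, so not Dia ((Box r or not Box r) or Box r) is false.
  At 2: Dia ((Box r or not Box r) or Box r) requires (Box r or not Box r) or Box r at some successor in {0, 2, 3}.
    (Box r or not Box r) or Box r holds at 0, so Dia ((Box r or not Box r) or Box r) is true at 2.
      At 0: Box r or not Box r is true, Box r is false, so (Box r or not Box r) or Box r is true.

No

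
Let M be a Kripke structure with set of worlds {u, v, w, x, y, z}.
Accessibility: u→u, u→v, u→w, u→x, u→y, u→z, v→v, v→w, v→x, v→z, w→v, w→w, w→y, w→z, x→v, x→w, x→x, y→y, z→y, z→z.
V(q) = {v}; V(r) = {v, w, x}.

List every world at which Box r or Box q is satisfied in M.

Let φ = Box r or Box q. Evaluate φ at each world:
  u (successors {u, v, w, x, y, z}): φ is false.
  v (successors {v, w, x, z}): φ is false.
  w (successors {v, w, y, z}): φ is false.
  x (successors {v, w, x}): φ is true.
  y (successors {y}): φ is false.
  z (successors {y, z}): φ is false.
For instance, at z:
  At z: Box r is false, Box q is false, so Box r or Box q is false.
    At z: Box r requires r at every successor {y, z}.
      r fails at y, so Box r is false at z.
    At z: Box q requires q at every successor {y, z}.
      q fails at y, so Box q is false at z.
Satisfying worlds: {x}

x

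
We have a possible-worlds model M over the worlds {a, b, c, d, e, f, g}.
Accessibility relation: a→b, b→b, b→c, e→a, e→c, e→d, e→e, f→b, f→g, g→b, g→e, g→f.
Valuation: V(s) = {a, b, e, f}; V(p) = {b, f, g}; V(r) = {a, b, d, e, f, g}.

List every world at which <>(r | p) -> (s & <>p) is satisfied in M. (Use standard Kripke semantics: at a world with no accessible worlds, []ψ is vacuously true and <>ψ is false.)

Let φ = <>(r | p) -> (s & <>p). Evaluate φ at each world:
  a (successors {b}): φ is true.
  b (successors {b, c}): φ is true.
  c (successors ∅): φ is true.
  d (successors ∅): φ is true.
  e (successors {a, c, d, e}): φ is false.
  f (successors {b, g}): φ is true.
  g (successors {b, e, f}): φ is false.
For instance, at g:
  At g: <>(r | p) is true, s & <>p is false, so <>(r | p) -> (s & <>p) is false.
    At g: <>(r | p) requires r | p at some successor in {b, e, f}.
      r | p holds at b, so <>(r | p) is true at g.
    At g: s is false, <>p is true, so s & <>p is false.
      At g: <>p requires p at some successor in {b, e, f}.
        p holds at b, so <>p is true at g.
Satisfying worlds: {a, b, c, d, f}

a, b, c, d, f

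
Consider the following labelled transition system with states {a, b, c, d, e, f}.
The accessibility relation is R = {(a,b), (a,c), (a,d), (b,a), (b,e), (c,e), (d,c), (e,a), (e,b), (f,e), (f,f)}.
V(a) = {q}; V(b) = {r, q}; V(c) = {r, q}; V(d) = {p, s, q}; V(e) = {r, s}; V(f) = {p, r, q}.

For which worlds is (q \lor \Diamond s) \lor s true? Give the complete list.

a, b, c, d, e, f

Recall that \Diamond ψ holds at a world iff ψ holds at some accessible world.
Let φ = (q \lor \Diamond s) \lor s. Evaluate φ at each world:
  a (successors {b, c, d}): φ is true.
  b (successors {a, e}): φ is true.
  c (successors {e}): φ is true.
  d (successors {c}): φ is true.
  e (successors {a, b}): φ is true.
  f (successors {e, f}): φ is true.
For instance, at a:
  At a: q \lor \Diamond s is true, s is false, so (q \lor \Diamond s) \lor s is true.
    At a: q is true, \Diamond s is true, so q \lor \Diamond s is true.
      At a: \Diamond s requires s at some successor in {b, c, d}.
        s holds at d, so \Diamond s is true at a.
Satisfying worlds: {a, b, c, d, e, f}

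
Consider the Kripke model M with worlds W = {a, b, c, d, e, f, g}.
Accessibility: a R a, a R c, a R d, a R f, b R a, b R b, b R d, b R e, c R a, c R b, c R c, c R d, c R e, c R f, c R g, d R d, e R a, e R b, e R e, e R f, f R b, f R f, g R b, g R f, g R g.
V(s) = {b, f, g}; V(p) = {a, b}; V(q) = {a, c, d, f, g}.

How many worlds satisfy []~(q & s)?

Let φ = []~(q & s). Evaluate φ at each world:
  a (successors {a, c, d, f}): φ is false.
  b (successors {a, b, d, e}): φ is true.
  c (successors {a, b, c, d, e, f, g}): φ is false.
  d (successors {d}): φ is true.
  e (successors {a, b, e, f}): φ is false.
  f (successors {b, f}): φ is false.
  g (successors {b, f, g}): φ is false.
For instance, at b:
  At b: []~(q & s) requires ~(q & s) at every successor {a, b, d, e}.
    At a: ~(q & s) is true.
    At b: ~(q & s) is true.
    At d: ~(q & s) is true.
    At e: ~(q & s) is true.
  So []~(q & s) is true at b.
Satisfying worlds: {b, d}

2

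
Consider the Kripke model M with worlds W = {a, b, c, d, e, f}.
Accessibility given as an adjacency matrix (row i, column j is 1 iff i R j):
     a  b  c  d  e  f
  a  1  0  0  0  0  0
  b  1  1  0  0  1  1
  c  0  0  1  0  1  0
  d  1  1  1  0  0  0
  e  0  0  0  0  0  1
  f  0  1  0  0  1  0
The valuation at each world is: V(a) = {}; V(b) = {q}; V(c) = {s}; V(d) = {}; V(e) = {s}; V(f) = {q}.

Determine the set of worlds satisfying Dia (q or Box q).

b, c, d, e, f

Let φ = Dia (q or Box q). Evaluate φ at each world:
  a (successors {a}): φ is false.
  b (successors {a, b, e, f}): φ is true.
  c (successors {c, e}): φ is true.
  d (successors {a, b, c}): φ is true.
  e (successors {f}): φ is true.
  f (successors {b, e}): φ is true.
For instance, at e:
  At e: Dia (q or Box q) requires q or Box q at some successor in {f}.
    q or Box q holds at f, so Dia (q or Box q) is true at e.
      At f: q is true, Box q is false, so q or Box q is true.
Satisfying worlds: {b, c, d, e, f}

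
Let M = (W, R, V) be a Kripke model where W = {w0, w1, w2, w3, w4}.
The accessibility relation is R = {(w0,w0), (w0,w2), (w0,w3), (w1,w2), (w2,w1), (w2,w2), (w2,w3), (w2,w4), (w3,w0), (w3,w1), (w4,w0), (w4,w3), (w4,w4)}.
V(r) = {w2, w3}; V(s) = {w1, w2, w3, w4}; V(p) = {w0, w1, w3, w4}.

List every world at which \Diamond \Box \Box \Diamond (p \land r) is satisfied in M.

none

Recall that \Box ψ holds at a world iff ψ holds at every accessible world, and \Diamond ψ holds iff ψ holds at some accessible world.
Let φ = \Diamond \Box \Box \Diamond (p \land r). Evaluate φ at each world:
  w0 (successors {w0, w2, w3}): φ is false.
  w1 (successors {w2}): φ is false.
  w2 (successors {w1, w2, w3, w4}): φ is false.
  w3 (successors {w0, w1}): φ is false.
  w4 (successors {w0, w3, w4}): φ is false.
For instance, at w2:
  At w2: \Diamond \Box \Box \Diamond (p \land r) requires \Box \Box \Diamond (p \land r) at some successor in {w1, w2, w3, w4}.
    At w1: \Box \Box \Diamond (p \land r) is false.
    At w2: \Box \Box \Diamond (p \land r) is false.
    At w3: \Box \Box \Diamond (p \land r) is false.
    At w4: \Box \Box \Diamond (p \land r) is false.
  So \Diamond \Box \Box \Diamond (p \land r) is false at w2.
Satisfying worlds: none.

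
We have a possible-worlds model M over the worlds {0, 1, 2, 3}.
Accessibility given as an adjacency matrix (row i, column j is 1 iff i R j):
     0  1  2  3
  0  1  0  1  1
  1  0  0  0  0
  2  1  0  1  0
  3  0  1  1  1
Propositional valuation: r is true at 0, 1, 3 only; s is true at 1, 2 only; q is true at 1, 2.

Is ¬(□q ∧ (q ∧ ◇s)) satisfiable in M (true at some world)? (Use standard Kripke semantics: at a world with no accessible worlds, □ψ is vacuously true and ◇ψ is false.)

Yes

Let φ = ¬(□q ∧ (q ∧ ◇s)). Evaluate φ at each world:
  0 (successors {0, 2, 3}): φ is true.
  1 (successors ∅): φ is true.
  2 (successors {0, 2}): φ is true.
  3 (successors {1, 2, 3}): φ is true.
Detail at 0 (witness):
  At 0: □q ∧ (q ∧ ◇s) is false, so ¬(□q ∧ (q ∧ ◇s)) is true.
    At 0: □q is false, q ∧ ◇s is false, so □q ∧ (q ∧ ◇s) is false.
      At 0: □q requires q at every successor {0, 2, 3}.
        q fails at 0, so □q is false at 0.
      At 0: q is false, ◇s is true, so q ∧ ◇s is false.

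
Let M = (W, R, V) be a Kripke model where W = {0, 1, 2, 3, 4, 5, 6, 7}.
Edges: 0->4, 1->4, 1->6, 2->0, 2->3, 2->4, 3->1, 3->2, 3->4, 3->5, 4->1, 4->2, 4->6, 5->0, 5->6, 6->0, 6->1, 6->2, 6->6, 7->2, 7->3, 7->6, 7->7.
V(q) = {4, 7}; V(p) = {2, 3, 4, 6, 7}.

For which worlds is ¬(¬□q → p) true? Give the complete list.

Let φ = ¬(¬□q → p). Evaluate φ at each world:
  0 (successors {4}): φ is false.
  1 (successors {4, 6}): φ is true.
  2 (successors {0, 3, 4}): φ is false.
  3 (successors {1, 2, 4, 5}): φ is false.
  4 (successors {1, 2, 6}): φ is false.
  5 (successors {0, 6}): φ is true.
  6 (successors {0, 1, 2, 6}): φ is false.
  7 (successors {2, 3, 6, 7}): φ is false.
For instance, at 6:
  At 6: ¬□q → p is true, so ¬(¬□q → p) is false.
    At 6: ¬□q is true, p is true, so ¬□q → p is true.
      At 6: □q is false, so ¬□q is true.
Satisfying worlds: {1, 5}

1, 5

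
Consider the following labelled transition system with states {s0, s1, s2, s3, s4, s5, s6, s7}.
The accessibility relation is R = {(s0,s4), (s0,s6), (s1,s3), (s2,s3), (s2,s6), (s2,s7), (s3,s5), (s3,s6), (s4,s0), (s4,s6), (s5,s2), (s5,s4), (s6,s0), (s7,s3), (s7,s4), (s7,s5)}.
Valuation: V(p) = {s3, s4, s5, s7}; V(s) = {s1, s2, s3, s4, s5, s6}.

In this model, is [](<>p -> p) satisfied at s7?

Recall that []ψ holds at a world iff ψ holds at every accessible world, and <>ψ holds iff ψ holds at some accessible world.
At s7: [](<>p -> p) requires <>p -> p at every successor {s3, s4, s5}.
    At s3: <>p is true, p is true, so <>p -> p is true.
      At s3: <>p requires p at some successor in {s5, s6}.
        p holds at s5, so <>p is true at s3.
    At s4: <>p is false, p is true, so <>p -> p is true.
      At s4: <>p requires p at some successor in {s0, s6}.
        At s0: p is false.
        At s6: p is false.
      So <>p is false at s4.
    At s5: <>p is true, p is true, so <>p -> p is true.
      At s5: <>p requires p at some successor in {s2, s4}.
        p holds at s4, so <>p is true at s5.
So [](<>p -> p) is true at s7.

Yes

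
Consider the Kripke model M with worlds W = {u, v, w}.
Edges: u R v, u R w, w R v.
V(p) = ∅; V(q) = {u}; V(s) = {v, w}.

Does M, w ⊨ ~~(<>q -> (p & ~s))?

Yes

At w: ~(<>q -> (p & ~s)) is false, so ~~(<>q -> (p & ~s)) is true.
  At w: <>q -> (p & ~s) is true, so ~(<>q -> (p & ~s)) is false.
    At w: <>q is false, p & ~s is false, so <>q -> (p & ~s) is true.
      At w: <>q requires q at some successor in {v}.
        At v: q is false.
      So <>q is false at w.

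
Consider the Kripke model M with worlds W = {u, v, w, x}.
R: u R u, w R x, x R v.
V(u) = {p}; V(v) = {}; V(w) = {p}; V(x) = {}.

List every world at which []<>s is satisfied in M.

v

Recall that []ψ holds at a world iff ψ holds at every accessible world, and <>ψ holds iff ψ holds at some accessible world.
Let φ = []<>s. Evaluate φ at each world:
  u (successors {u}): φ is false.
  v (successors ∅): φ is true.
  w (successors {x}): φ is false.
  x (successors {v}): φ is false.
For instance, at x:
  At x: []<>s requires <>s at every successor {v}.
    <>s fails at v, so []<>s is false at x.
      At v: no accessible worlds, so <>s is false.
Satisfying worlds: {v}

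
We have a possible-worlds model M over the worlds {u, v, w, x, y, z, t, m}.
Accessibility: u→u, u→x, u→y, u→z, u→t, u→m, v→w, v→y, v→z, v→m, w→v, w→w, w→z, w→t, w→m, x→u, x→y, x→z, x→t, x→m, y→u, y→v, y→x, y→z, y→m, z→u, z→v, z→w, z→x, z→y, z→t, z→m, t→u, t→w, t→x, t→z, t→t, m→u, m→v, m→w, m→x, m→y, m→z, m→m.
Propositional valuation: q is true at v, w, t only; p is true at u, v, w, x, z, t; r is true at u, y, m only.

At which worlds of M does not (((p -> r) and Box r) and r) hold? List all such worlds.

Recall that Box ψ holds at a world iff ψ holds at every accessible world, and Dia ψ holds iff ψ holds at some accessible world.
Let φ = not (((p -> r) and Box r) and r). Evaluate φ at each world:
  u (successors {u, x, y, z, t, m}): φ is true.
  v (successors {w, y, z, m}): φ is true.
  w (successors {v, w, z, t, m}): φ is true.
  x (successors {u, y, z, t, m}): φ is true.
  y (successors {u, v, x, z, m}): φ is true.
  z (successors {u, v, w, x, y, t, m}): φ is true.
  t (successors {u, w, x, z, t}): φ is true.
  m (successors {u, v, w, x, y, z, m}): φ is true.
For instance, at x:
  At x: ((p -> r) and Box r) and r is false, so not (((p -> r) and Box r) and r) is true.
    At x: (p -> r) and Box r is false, r is false, so ((p -> r) and Box r) and r is false.
      At x: p -> r is false, Box r is false, so (p -> r) and Box r is false.
Satisfying worlds: {u, v, w, x, y, z, t, m}

u, v, w, x, y, z, t, m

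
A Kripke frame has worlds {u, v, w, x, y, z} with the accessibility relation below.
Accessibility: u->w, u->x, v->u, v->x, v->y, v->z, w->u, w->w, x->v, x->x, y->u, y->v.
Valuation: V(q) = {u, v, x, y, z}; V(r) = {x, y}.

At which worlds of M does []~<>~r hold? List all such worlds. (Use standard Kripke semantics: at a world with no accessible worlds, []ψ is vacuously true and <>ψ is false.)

Let φ = []~<>~r. Evaluate φ at each world:
  u (successors {w, x}): φ is false.
  v (successors {u, x, y, z}): φ is false.
  w (successors {u, w}): φ is false.
  x (successors {v, x}): φ is false.
  y (successors {u, v}): φ is false.
  z (successors ∅): φ is true.
For instance, at v:
  At v: []~<>~r requires ~<>~r at every successor {u, x, y, z}.
    ~<>~r fails at u, so []~<>~r is false at v.
      At u: <>~r is true, so ~<>~r is false.
Satisfying worlds: {z}

z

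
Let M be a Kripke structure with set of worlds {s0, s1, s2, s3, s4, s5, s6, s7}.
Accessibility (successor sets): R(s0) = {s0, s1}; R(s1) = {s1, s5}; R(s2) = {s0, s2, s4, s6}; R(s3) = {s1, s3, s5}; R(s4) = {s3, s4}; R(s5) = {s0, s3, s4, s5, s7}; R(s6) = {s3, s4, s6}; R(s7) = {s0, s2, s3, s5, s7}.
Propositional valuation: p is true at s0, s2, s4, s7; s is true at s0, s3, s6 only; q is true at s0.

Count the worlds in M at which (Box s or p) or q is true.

Let φ = (Box s or p) or q. Evaluate φ at each world:
  s0 (successors {s0, s1}): φ is true.
  s1 (successors {s1, s5}): φ is false.
  s2 (successors {s0, s2, s4, s6}): φ is true.
  s3 (successors {s1, s3, s5}): φ is false.
  s4 (successors {s3, s4}): φ is true.
  s5 (successors {s0, s3, s4, s5, s7}): φ is false.
  s6 (successors {s3, s4, s6}): φ is false.
  s7 (successors {s0, s2, s3, s5, s7}): φ is true.
For instance, at s6:
  At s6: Box s or p is false, q is false, so (Box s or p) or q is false.
    At s6: Box s is false, p is false, so Box s or p is false.
      At s6: Box s requires s at every successor {s3, s4, s6}.
        s fails at s4, so Box s is false at s6.
Satisfying worlds: {s0, s2, s4, s7}

4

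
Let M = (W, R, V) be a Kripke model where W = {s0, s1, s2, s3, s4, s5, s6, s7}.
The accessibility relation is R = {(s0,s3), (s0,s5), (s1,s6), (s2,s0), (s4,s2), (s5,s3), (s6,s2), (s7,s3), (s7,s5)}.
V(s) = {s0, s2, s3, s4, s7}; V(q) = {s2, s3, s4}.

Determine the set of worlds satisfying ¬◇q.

s1, s2, s3

Recall that ◇ψ holds at a world iff ψ holds at some accessible world.
Let φ = ¬◇q. Evaluate φ at each world:
  s0 (successors {s3, s5}): φ is false.
  s1 (successors {s6}): φ is true.
  s2 (successors {s0}): φ is true.
  s3 (successors ∅): φ is true.
  s4 (successors {s2}): φ is false.
  s5 (successors {s3}): φ is false.
  s6 (successors {s2}): φ is false.
  s7 (successors {s3, s5}): φ is false.
For instance, at s6:
  At s6: ◇q is true, so ¬◇q is false.
    At s6: ◇q requires q at some successor in {s2}.
      q holds at s2, so ◇q is true at s6.
Satisfying worlds: {s1, s2, s3}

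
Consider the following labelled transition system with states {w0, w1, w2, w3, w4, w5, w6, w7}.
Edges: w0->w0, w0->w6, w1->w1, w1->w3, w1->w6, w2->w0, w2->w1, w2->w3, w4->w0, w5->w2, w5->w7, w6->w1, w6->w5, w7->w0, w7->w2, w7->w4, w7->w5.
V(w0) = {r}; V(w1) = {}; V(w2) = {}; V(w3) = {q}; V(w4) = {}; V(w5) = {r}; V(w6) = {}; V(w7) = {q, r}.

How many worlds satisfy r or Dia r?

Recall that Dia ψ holds at a world iff ψ holds at some accessible world.
Let φ = r or Dia r. Evaluate φ at each world:
  w0 (successors {w0, w6}): φ is true.
  w1 (successors {w1, w3, w6}): φ is false.
  w2 (successors {w0, w1, w3}): φ is true.
  w3 (successors ∅): φ is false.
  w4 (successors {w0}): φ is true.
  w5 (successors {w2, w7}): φ is true.
  w6 (successors {w1, w5}): φ is true.
  w7 (successors {w0, w2, w4, w5}): φ is true.
For instance, at w6:
  At w6: r is false, Dia r is true, so r or Dia r is true.
    At w6: Dia r requires r at some successor in {w1, w5}.
      r holds at w5, so Dia r is true at w6.
Satisfying worlds: {w0, w2, w4, w5, w6, w7}

6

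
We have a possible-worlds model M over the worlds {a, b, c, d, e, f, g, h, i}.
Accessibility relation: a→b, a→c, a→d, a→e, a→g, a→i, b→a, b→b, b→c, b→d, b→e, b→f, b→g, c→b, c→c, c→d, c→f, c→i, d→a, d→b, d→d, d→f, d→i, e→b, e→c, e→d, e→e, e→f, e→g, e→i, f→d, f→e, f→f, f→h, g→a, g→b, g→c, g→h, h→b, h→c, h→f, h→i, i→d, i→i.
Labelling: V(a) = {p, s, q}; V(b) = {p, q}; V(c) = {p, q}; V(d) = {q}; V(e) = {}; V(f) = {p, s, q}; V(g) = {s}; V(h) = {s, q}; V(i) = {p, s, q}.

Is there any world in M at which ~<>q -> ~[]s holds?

Yes

Let φ = ~<>q -> ~[]s. Evaluate φ at each world:
  a (successors {b, c, d, e, g, i}): φ is true.
  b (successors {a, b, c, d, e, f, g}): φ is true.
  c (successors {b, c, d, f, i}): φ is true.
  d (successors {a, b, d, f, i}): φ is true.
  e (successors {b, c, d, e, f, g, i}): φ is true.
  f (successors {d, e, f, h}): φ is true.
  g (successors {a, b, c, h}): φ is true.
  h (successors {b, c, f, i}): φ is true.
  i (successors {d, i}): φ is true.
Detail at a (witness):
  At a: ~<>q is false, ~[]s is true, so ~<>q -> ~[]s is true.
    At a: <>q is true, so ~<>q is false.
      At a: <>q requires q at some successor in {b, c, d, e, g, i}.
        q holds at b, so <>q is true at a.
    At a: []s is false, so ~[]s is true.
      At a: []s requires s at every successor {b, c, d, e, g, i}.
        s fails at b, so []s is false at a.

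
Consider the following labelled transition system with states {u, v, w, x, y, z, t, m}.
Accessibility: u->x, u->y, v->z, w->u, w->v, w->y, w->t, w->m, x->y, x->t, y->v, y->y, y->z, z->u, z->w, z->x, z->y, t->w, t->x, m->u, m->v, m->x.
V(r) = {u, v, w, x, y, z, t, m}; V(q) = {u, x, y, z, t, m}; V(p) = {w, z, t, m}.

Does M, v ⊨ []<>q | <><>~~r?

Yes

At v: []<>q is true, <><>~~r is true, so []<>q | <><>~~r is true.
  At v: []<>q requires <>q at every successor {z}.
      At z: <>q requires q at some successor in {u, w, x, y}.
        q holds at u, so <>q is true at z.
  So []<>q is true at v.
  At v: <><>~~r requires <>~~r at some successor in {z}.
    <>~~r holds at z, so <><>~~r is true at v.
      At z: <>~~r requires ~~r at some successor in {u, w, x, y}.
        ~~r holds at u, so <>~~r is true at z.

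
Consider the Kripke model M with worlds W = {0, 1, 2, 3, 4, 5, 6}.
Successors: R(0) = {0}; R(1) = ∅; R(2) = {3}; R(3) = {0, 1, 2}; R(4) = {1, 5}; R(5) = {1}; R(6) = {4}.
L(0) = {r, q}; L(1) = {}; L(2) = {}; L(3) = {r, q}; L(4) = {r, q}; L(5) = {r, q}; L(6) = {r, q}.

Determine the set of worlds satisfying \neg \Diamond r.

Let φ = \neg \Diamond r. Evaluate φ at each world:
  0 (successors {0}): φ is false.
  1 (successors ∅): φ is true.
  2 (successors {3}): φ is false.
  3 (successors {0, 1, 2}): φ is false.
  4 (successors {1, 5}): φ is false.
  5 (successors {1}): φ is true.
  6 (successors {4}): φ is false.
For instance, at 3:
  At 3: \Diamond r is true, so \neg \Diamond r is false.
    At 3: \Diamond r requires r at some successor in {0, 1, 2}.
      r holds at 0, so \Diamond r is true at 3.
Satisfying worlds: {1, 5}

1, 5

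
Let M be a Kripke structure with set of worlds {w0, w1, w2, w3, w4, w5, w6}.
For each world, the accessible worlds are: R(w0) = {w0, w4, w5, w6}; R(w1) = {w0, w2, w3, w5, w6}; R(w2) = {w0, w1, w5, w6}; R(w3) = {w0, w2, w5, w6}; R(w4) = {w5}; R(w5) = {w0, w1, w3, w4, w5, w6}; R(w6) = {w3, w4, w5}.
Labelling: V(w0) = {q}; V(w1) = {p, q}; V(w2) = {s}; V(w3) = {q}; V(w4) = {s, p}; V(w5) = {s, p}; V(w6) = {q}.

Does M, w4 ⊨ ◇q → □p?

At w4: ◇q is false, □p is true, so ◇q → □p is true.
  At w4: ◇q requires q at some successor in {w5}.
    At w5: q is false.
  So ◇q is false at w4.
  At w4: □p requires p at every successor {w5}.
    At w5: p is true.
  So □p is true at w4.

Yes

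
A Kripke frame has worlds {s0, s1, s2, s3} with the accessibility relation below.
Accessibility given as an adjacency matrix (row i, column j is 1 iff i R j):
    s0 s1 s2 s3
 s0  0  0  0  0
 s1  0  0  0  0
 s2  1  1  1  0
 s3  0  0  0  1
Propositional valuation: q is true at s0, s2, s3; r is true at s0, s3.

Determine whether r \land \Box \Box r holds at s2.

At s2: r is false, \Box \Box r is false, so r \land \Box \Box r is false.
  At s2: \Box \Box r requires \Box r at every successor {s0, s1, s2}.
    \Box r fails at s2, so \Box \Box r is false at s2.
      At s2: \Box r requires r at every successor {s0, s1, s2}.
        r fails at s1, so \Box r is false at s2.

No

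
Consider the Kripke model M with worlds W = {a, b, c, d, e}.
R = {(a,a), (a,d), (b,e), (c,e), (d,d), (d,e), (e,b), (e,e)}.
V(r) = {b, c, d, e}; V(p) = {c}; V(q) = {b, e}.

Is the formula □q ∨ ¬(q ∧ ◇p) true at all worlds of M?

Recall that □ψ holds at a world iff ψ holds at every accessible world, and ◇ψ holds iff ψ holds at some accessible world.
Let φ = □q ∨ ¬(q ∧ ◇p). Evaluate φ at each world:
  a (successors {a, d}): φ is true.
  b (successors {e}): φ is true.
  c (successors {e}): φ is true.
  d (successors {d, e}): φ is true.
  e (successors {b, e}): φ is true.
For instance, at d:
  At d: □q is false, ¬(q ∧ ◇p) is true, so □q ∨ ¬(q ∧ ◇p) is true.
    At d: □q requires q at every successor {d, e}.
      q fails at d, so □q is false at d.
    At d: q ∧ ◇p is false, so ¬(q ∧ ◇p) is true.
      At d: q is false, ◇p is false, so q ∧ ◇p is false.

Yes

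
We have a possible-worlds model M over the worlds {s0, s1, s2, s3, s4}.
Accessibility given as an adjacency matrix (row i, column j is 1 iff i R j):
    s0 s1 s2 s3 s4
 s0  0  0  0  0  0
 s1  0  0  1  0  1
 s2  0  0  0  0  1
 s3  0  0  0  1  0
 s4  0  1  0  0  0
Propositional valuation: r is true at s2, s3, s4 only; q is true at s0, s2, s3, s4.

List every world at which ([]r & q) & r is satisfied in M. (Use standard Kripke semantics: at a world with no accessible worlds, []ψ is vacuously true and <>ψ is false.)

Recall that []ψ holds at a world iff ψ holds at every accessible world, and <>ψ holds iff ψ holds at some accessible world.
Let φ = ([]r & q) & r. Evaluate φ at each world:
  s0 (successors ∅): φ is false.
  s1 (successors {s2, s4}): φ is false.
  s2 (successors {s4}): φ is true.
  s3 (successors {s3}): φ is true.
  s4 (successors {s1}): φ is false.
For instance, at s1:
  At s1: []r & q is false, r is false, so ([]r & q) & r is false.
    At s1: []r is true, q is false, so []r & q is false.
      At s1: []r requires r at every successor {s2, s4}.
        At s2: r is true.
        At s4: r is true.
      So []r is true at s1.
Satisfying worlds: {s2, s3}

s2, s3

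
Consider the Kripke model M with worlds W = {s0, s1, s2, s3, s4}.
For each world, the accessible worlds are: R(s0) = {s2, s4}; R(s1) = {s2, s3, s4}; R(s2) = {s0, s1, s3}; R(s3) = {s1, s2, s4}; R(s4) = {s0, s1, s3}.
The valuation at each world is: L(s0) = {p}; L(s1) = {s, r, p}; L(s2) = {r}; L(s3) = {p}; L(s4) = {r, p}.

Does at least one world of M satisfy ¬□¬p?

Let φ = ¬□¬p. Evaluate φ at each world:
  s0 (successors {s2, s4}): φ is true.
  s1 (successors {s2, s3, s4}): φ is true.
  s2 (successors {s0, s1, s3}): φ is true.
  s3 (successors {s1, s2, s4}): φ is true.
  s4 (successors {s0, s1, s3}): φ is true.
Detail at s0 (witness):
  At s0: □¬p is false, so ¬□¬p is true.
    At s0: □¬p requires ¬p at every successor {s2, s4}.
      ¬p fails at s4, so □¬p is false at s0.

Yes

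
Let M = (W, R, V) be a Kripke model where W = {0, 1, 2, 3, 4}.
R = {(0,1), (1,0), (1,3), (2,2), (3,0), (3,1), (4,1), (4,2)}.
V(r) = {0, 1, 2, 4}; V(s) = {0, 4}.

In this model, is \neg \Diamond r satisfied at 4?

No

At 4: \Diamond r is true, so \neg \Diamond r is false.
  At 4: \Diamond r requires r at some successor in {1, 2}.
    r holds at 1, so \Diamond r is true at 4.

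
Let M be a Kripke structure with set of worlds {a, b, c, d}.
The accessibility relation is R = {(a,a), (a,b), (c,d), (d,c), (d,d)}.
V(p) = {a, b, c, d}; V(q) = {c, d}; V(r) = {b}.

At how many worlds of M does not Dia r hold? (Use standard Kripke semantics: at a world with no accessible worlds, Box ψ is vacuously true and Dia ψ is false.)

3

Let φ = not Dia r. Evaluate φ at each world:
  a (successors {a, b}): φ is false.
  b (successors ∅): φ is true.
  c (successors {d}): φ is true.
  d (successors {c, d}): φ is true.
For instance, at d:
  At d: Dia r is false, so not Dia r is true.
    At d: Dia r requires r at some successor in {c, d}.
      At c: r is false.
      At d: r is false.
    So Dia r is false at d.
Satisfying worlds: {b, c, d}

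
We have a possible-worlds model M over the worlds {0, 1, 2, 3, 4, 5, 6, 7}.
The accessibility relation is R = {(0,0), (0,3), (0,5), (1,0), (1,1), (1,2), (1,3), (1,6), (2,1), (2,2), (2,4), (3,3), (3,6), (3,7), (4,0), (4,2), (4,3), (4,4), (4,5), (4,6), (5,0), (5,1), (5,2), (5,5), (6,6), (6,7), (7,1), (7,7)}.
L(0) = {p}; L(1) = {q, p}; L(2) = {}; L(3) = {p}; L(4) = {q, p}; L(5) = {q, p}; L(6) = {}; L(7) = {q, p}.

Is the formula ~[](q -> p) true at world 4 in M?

At 4: [](q -> p) is true, so ~[](q -> p) is false.
  At 4: [](q -> p) requires q -> p at every successor {0, 2, 3, 4, 5, 6}.
    At 0: q -> p is true.
    At 2: q -> p is true.
    At 3: q -> p is true.
    At 4: q -> p is true.
    At 5: q -> p is true.
    At 6: q -> p is true.
  So [](q -> p) is true at 4.

No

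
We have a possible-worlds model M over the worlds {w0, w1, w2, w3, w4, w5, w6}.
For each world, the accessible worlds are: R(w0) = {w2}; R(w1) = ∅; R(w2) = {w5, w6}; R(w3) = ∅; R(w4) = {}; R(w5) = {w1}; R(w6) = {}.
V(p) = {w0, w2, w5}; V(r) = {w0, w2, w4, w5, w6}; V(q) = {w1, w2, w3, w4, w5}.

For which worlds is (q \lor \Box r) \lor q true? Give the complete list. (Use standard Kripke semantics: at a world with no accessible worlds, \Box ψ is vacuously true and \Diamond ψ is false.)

w0, w1, w2, w3, w4, w5, w6

Let φ = (q \lor \Box r) \lor q. Evaluate φ at each world:
  w0 (successors {w2}): φ is true.
  w1 (successors ∅): φ is true.
  w2 (successors {w5, w6}): φ is true.
  w3 (successors ∅): φ is true.
  w4 (successors ∅): φ is true.
  w5 (successors {w1}): φ is true.
  w6 (successors ∅): φ is true.
For instance, at w0:
  At w0: q \lor \Box r is true, q is false, so (q \lor \Box r) \lor q is true.
    At w0: q is false, \Box r is true, so q \lor \Box r is true.
      At w0: \Box r requires r at every successor {w2}.
        At w2: r is true.
      So \Box r is true at w0.
Satisfying worlds: {w0, w1, w2, w3, w4, w5, w6}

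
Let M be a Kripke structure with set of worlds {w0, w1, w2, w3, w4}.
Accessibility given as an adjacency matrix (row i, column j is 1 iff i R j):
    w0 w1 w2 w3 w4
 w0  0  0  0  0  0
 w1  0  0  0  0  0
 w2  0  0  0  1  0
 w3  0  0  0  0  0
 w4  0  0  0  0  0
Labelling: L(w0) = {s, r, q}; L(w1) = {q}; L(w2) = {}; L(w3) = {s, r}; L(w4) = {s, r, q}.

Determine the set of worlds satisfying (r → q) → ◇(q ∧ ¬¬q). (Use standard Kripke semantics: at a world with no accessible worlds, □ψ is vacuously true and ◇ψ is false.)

w3

Recall that ◇ψ holds at a world iff ψ holds at some accessible world.
Let φ = (r → q) → ◇(q ∧ ¬¬q). Evaluate φ at each world:
  w0 (successors ∅): φ is false.
  w1 (successors ∅): φ is false.
  w2 (successors {w3}): φ is false.
  w3 (successors ∅): φ is true.
  w4 (successors ∅): φ is false.
For instance, at w2:
  At w2: r → q is true, ◇(q ∧ ¬¬q) is false, so (r → q) → ◇(q ∧ ¬¬q) is false.
    At w2: ◇(q ∧ ¬¬q) requires q ∧ ¬¬q at some successor in {w3}.
      At w3: q ∧ ¬¬q is false.
    So ◇(q ∧ ¬¬q) is false at w2.
Satisfying worlds: {w3}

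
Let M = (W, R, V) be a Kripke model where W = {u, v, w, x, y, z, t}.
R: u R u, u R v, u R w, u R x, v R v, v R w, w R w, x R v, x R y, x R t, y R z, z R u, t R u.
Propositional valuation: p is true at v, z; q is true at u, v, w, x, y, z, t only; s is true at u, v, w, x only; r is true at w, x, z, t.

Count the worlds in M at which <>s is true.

6

Recall that <>ψ holds at a world iff ψ holds at some accessible world.
Let φ = <>s. Evaluate φ at each world:
  u (successors {u, v, w, x}): φ is true.
  v (successors {v, w}): φ is true.
  w (successors {w}): φ is true.
  x (successors {v, y, t}): φ is true.
  y (successors {z}): φ is false.
  z (successors {u}): φ is true.
  t (successors {u}): φ is true.
For instance, at z:
  At z: <>s requires s at some successor in {u}.
    s holds at u, so <>s is true at z.
Satisfying worlds: {u, v, w, x, z, t}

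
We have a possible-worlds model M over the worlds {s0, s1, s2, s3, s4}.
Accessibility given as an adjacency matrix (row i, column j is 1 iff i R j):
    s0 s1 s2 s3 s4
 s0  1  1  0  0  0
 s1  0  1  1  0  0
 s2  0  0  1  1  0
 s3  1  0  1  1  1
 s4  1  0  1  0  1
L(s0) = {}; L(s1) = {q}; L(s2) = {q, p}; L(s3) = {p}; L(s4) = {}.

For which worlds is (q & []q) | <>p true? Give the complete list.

Recall that []ψ holds at a world iff ψ holds at every accessible world, and <>ψ holds iff ψ holds at some accessible world.
Let φ = (q & []q) | <>p. Evaluate φ at each world:
  s0 (successors {s0, s1}): φ is false.
  s1 (successors {s1, s2}): φ is true.
  s2 (successors {s2, s3}): φ is true.
  s3 (successors {s0, s2, s3, s4}): φ is true.
  s4 (successors {s0, s2, s4}): φ is true.
For instance, at s0:
  At s0: q & []q is false, <>p is false, so (q & []q) | <>p is false.
    At s0: q is false, []q is false, so q & []q is false.
      At s0: []q requires q at every successor {s0, s1}.
        q fails at s0, so []q is false at s0.
    At s0: <>p requires p at some successor in {s0, s1}.
      At s0: p is false.
      At s1: p is false.
    So <>p is false at s0.
Satisfying worlds: {s1, s2, s3, s4}

s1, s2, s3, s4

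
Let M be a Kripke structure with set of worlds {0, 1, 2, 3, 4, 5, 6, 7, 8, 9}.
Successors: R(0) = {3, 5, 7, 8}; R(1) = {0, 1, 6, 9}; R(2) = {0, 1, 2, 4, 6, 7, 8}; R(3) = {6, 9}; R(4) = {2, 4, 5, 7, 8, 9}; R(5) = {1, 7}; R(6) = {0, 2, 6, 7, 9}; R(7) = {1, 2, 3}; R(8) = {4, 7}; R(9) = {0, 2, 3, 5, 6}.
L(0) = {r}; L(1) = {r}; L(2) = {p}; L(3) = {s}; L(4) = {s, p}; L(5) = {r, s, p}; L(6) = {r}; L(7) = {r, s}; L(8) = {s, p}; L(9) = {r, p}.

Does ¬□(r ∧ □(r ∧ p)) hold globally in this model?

Let φ = ¬□(r ∧ □(r ∧ p)). Evaluate φ at each world:
  0 (successors {3, 5, 7, 8}): φ is true.
  1 (successors {0, 1, 6, 9}): φ is true.
  2 (successors {0, 1, 2, 4, 6, 7, 8}): φ is true.
  3 (successors {6, 9}): φ is true.
  4 (successors {2, 4, 5, 7, 8, 9}): φ is true.
  5 (successors {1, 7}): φ is true.
  6 (successors {0, 2, 6, 7, 9}): φ is true.
  7 (successors {1, 2, 3}): φ is true.
  8 (successors {4, 7}): φ is true.
  9 (successors {0, 2, 3, 5, 6}): φ is true.
For instance, at 8:
  At 8: □(r ∧ □(r ∧ p)) is false, so ¬□(r ∧ □(r ∧ p)) is true.
    At 8: □(r ∧ □(r ∧ p)) requires r ∧ □(r ∧ p) at every successor {4, 7}.
      r ∧ □(r ∧ p) fails at 4, so □(r ∧ □(r ∧ p)) is false at 8.

Yes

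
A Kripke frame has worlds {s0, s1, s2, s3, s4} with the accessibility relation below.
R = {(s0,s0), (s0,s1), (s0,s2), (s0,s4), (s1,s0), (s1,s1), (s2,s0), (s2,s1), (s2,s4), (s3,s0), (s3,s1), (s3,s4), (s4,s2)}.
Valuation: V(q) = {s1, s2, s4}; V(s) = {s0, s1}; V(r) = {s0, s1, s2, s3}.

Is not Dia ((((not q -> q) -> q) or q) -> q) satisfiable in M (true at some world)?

Let φ = not Dia ((((not q -> q) -> q) or q) -> q). Evaluate φ at each world:
  s0 (successors {s0, s1, s2, s4}): φ is false.
  s1 (successors {s0, s1}): φ is false.
  s2 (successors {s0, s1, s4}): φ is false.
  s3 (successors {s0, s1, s4}): φ is false.
  s4 (successors {s2}): φ is false.
For instance, at s1:
  At s1: Dia ((((not q -> q) -> q) or q) -> q) is true, so not Dia ((((not q -> q) -> q) or q) -> q) is false.
    At s1: Dia ((((not q -> q) -> q) or q) -> q) requires (((not q -> q) -> q) or q) -> q at some successor in {s0, s1}.
      (((not q -> q) -> q) or q) -> q holds at s1, so Dia ((((not q -> q) -> q) or q) -> q) is true at s1.

No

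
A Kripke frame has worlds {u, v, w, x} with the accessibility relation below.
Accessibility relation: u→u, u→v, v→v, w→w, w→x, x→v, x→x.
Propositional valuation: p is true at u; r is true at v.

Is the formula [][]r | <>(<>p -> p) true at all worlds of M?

Yes

Let φ = [][]r | <>(<>p -> p). Evaluate φ at each world:
  u (successors {u, v}): φ is true.
  v (successors {v}): φ is true.
  w (successors {w, x}): φ is true.
  x (successors {v, x}): φ is true.
For instance, at v:
  At v: [][]r is true, <>(<>p -> p) is true, so [][]r | <>(<>p -> p) is true.
    At v: [][]r requires []r at every successor {v}.
      At v: []r is true.
    So [][]r is true at v.
    At v: <>(<>p -> p) requires <>p -> p at some successor in {v}.
      <>p -> p holds at v, so <>(<>p -> p) is true at v.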